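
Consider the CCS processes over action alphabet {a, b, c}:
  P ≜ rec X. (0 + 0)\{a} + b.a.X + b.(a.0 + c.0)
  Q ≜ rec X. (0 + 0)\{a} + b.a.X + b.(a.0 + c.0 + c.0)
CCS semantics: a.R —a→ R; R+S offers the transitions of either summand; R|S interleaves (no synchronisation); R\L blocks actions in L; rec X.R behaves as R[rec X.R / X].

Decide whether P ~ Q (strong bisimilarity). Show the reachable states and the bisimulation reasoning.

YES

Reachable graph of P (4 states):
  m0 = rec X. (0 + 0)\{a} + b.a.X + b.(a.0 + c.0) has moves --b--▸ m1, --b--▸ m2
  m1 = a.(rec X. (0 + 0)\{a} + b.a.X + b.(a.0 + c.0)) has moves --a--▸ m0
  m2 = a.0 + c.0 has moves --a--▸ m3, --c--▸ m3
  m3 = 0 has moves ∅
Reachable graph of Q (4 states):
  n0 = rec X. (0 + 0)\{a} + b.a.X + b.(a.0 + c.0 + c.0) has moves --b--▸ n1, --b--▸ n2
  n1 = a.(rec X. (0 + 0)\{a} + b.a.X + b.(a.0 + c.0 + c.0)) has moves --a--▸ n0
  n2 = a.0 + c.0 + c.0 has moves --a--▸ n3, --c--▸ n3
  n3 = 0 has moves ∅
Coarsest stable partition (strong bisimilarity classes):
  B0 = {m0, n0}
  B1 = {m2, n2}
  B2 = {m3, n3}
  B3 = {m1, n1}
m0 ∈ B0, n0 ∈ B0 → same block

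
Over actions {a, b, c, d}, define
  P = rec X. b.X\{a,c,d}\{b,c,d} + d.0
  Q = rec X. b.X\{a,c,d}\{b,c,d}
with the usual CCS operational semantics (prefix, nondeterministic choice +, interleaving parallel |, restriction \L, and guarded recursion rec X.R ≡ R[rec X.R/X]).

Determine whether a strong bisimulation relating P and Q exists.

LTS(P): 3 reachable states
  u0 = rec X. b.X\{a,c,d}\{b,c,d} + d.0 has moves —b→ u1, —d→ u2
  u1 = (rec X. b.X\{a,c,d}\{b,c,d} + d.0)\{a,c,d}\{b,c,d} has moves (no moves)
  u2 = 0 has moves (no moves)
LTS(Q): 2 reachable states
  v0 = rec X. b.X\{a,c,d}\{b,c,d} has moves —b→ v1
  v1 = (rec X. b.X\{a,c,d}\{b,c,d})\{a,c,d}\{b,c,d} has moves (no moves)
Coarsest stable partition (strong bisimilarity classes):
  B0 = {u0}
  B1 = {u1, u2, v1}
  B2 = {v0}
u0 ∈ B0, v0 ∈ B2 → different blocks

not bisimilar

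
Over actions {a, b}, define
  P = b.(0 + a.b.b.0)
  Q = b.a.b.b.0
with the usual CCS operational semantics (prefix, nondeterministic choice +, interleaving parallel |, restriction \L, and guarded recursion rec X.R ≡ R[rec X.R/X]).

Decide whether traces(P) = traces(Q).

Reachable graph of P (5 states):
  p0 = b.(0 + a.b.b.0) :: --b--▸ p1
  p1 = 0 + a.b.b.0 :: --a--▸ p2
  p2 = b.b.0 :: --b--▸ p3
  p3 = b.0 :: --b--▸ p4
  p4 = 0 :: stopped
Reachable graph of Q (5 states):
  q0 = b.a.b.b.0 :: --b--▸ q1
  q1 = a.b.b.0 :: --a--▸ q2
  q2 = b.b.0 :: --b--▸ q3
  q3 = b.0 :: --b--▸ q4
  q4 = 0 :: stopped
Partition-refinement fixed point:
  B0 = {p0, q0}
  B1 = {p1, q1}
  B2 = {p2, q2}
  B3 = {p3, q3}
  B4 = {p4, q4}
p0 ∈ B0, q0 ∈ B0 → same block
Bisimilar ⇒ trace-equivalent.

trace-equivalent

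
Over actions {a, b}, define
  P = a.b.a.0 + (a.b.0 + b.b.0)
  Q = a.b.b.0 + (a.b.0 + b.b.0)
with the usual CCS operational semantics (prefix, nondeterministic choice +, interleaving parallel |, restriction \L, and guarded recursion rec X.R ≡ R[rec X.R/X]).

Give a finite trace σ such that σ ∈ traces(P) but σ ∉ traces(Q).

Reachable graph of P (5 states):
  s0 = a.b.a.0 + (a.b.0 + b.b.0) :: ··a··> s1, ··a··> s2, ··b··> s1
  s1 = b.0 :: ··b··> s3
  s2 = b.a.0 :: ··b··> s4
  s3 = 0 :: (no moves)
  s4 = a.0 :: ··a··> s3
Reachable graph of Q (4 states):
  t0 = a.b.b.0 + (a.b.0 + b.b.0) :: ··a··> t1, ··a··> t2, ··b··> t1
  t1 = b.0 :: ··b··> t3
  t2 = b.b.0 :: ··b··> t1
  t3 = 0 :: (no moves)
Run σ = ⟨aba⟩ on P: start {s0}
  [1] a ⇒ {s1, s2}
  [2] b ⇒ {s3, s4}
  [3] a ⇒ {s3}
  — P admits the full trace.
Run σ = ⟨aba⟩ on Q: start {t0}
  [1] a ⇒ {t1, t2}
  [2] b ⇒ {t1, t3}
  [3] a ⇒ ∅ (Q stuck)

aba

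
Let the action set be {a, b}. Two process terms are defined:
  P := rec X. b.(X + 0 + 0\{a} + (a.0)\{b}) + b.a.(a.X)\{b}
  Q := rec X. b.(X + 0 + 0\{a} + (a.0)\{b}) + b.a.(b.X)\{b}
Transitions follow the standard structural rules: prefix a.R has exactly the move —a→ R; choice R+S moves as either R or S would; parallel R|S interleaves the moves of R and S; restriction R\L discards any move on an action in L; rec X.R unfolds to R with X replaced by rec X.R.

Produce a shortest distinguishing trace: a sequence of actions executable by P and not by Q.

baa

P's transition system — 6 states:
  u0 = rec X. b.(X + 0 + 0\{a} + (a.0)\{b}) + b.a.(a.X)\{b} → --b--▸ u1, --b--▸ u2
  u1 = (rec X. b.(X + 0 + 0\{a} + (a.0)\{b}) + b.a.(a.X)\{b}) + 0 + 0\{a} + (a.0)\{b} → --a--▸ u3, --b--▸ u1, --b--▸ u2
  u2 = a.(a.(rec X. b.(X + 0 + 0\{a} + (a.0)\{b}) + b.a.(a.X)\{b}))\{b} → --a--▸ u4
  u3 = 0\{b} → deadlocked
  u4 = (a.(rec X. b.(X + 0 + 0\{a} + (a.0)\{b}) + b.a.(a.X)\{b}))\{b} → --a--▸ u5
  u5 = (rec X. b.(X + 0 + 0\{a} + (a.0)\{b}) + b.a.(a.X)\{b})\{b} → deadlocked
Q's transition system — 5 states:
  v0 = rec X. b.(X + 0 + 0\{a} + (a.0)\{b}) + b.a.(b.X)\{b} → --b--▸ v1, --b--▸ v2
  v1 = (rec X. b.(X + 0 + 0\{a} + (a.0)\{b}) + b.a.(b.X)\{b}) + 0 + 0\{a} + (a.0)\{b} → --a--▸ v3, --b--▸ v1, --b--▸ v2
  v2 = a.(b.(rec X. b.(X + 0 + 0\{a} + (a.0)\{b}) + b.a.(b.X)\{b}))\{b} → --a--▸ v4
  v3 = 0\{b} → deadlocked
  v4 = (b.(rec X. b.(X + 0 + 0\{a} + (a.0)\{b}) + b.a.(b.X)\{b}))\{b} → deadlocked
Trace ⟨baa⟩ through P, begin at {u0}:
  after b @ step 1: {u1, u2}
  after a @ step 2: {u3, u4}
  after a @ step 3: {u5}
  — P admits the full trace.
Trace ⟨baa⟩ through Q, begin at {v0}:
  after b @ step 1: {v1, v2}
  after a @ step 2: {v3, v4}
  after a @ step 3: ∅  — Q cannot continue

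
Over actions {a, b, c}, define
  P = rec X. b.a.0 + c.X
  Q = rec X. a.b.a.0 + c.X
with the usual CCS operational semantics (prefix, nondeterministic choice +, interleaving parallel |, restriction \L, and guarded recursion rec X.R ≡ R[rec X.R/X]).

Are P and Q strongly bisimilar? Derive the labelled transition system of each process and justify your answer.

LTS(P): 3 reachable states
  s0 = rec X. b.a.0 + c.X | —b→ s1, —c→ s0
  s1 = a.0 | —a→ s2
  s2 = 0 | ·
LTS(Q): 4 reachable states
  t0 = rec X. a.b.a.0 + c.X | —a→ t1, —c→ t0
  t1 = b.a.0 | —b→ t2
  t2 = a.0 | —a→ t3
  t3 = 0 | ·
Coarsest stable partition (strong bisimilarity classes):
  B0 = {s0}
  B1 = {s1, t2}
  B2 = {s2, t3}
  B3 = {t0}
  B4 = {t1}
s0 ∈ B0, t0 ∈ B3 → different blocks

not bisimilar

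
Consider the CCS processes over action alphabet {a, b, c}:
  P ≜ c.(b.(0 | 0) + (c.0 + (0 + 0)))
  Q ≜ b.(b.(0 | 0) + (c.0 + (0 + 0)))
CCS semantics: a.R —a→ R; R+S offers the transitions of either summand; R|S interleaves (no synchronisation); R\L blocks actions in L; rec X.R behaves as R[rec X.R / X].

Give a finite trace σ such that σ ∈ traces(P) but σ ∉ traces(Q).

LTS(P): 4 reachable states
  s0 = c.(b.(0 | 0) + (c.0 + (0 + 0))) → =c=> s1
  s1 = b.(0 | 0) + (c.0 + (0 + 0)) → =b=> s2, =c=> s3
  s2 = 0 | 0 → ·
  s3 = 0 → ·
LTS(Q): 4 reachable states
  t0 = b.(b.(0 | 0) + (c.0 + (0 + 0))) → =b=> t1
  t1 = b.(0 | 0) + (c.0 + (0 + 0)) → =b=> t2, =c=> t3
  t2 = 0 | 0 → ·
  t3 = 0 → ·
Executing c from P (initial set {s0}):
  after c @ step 1: {s1}
  P completes σ.
Executing c from Q (initial set {t0}):
  after c @ step 1: no successor for Q

c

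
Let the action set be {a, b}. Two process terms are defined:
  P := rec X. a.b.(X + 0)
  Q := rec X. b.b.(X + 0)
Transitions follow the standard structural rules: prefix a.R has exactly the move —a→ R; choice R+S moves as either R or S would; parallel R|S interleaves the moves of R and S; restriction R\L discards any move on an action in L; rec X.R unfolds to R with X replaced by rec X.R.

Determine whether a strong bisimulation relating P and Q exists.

P's transition system — 3 states:
  s0 = rec X. a.b.(X + 0) → --a--▸ s1
  s1 = b.((rec X. a.b.(X + 0)) + 0) → --b--▸ s2
  s2 = (rec X. a.b.(X + 0)) + 0 → --a--▸ s1
Q's transition system — 3 states:
  t0 = rec X. b.b.(X + 0) → --b--▸ t1
  t1 = b.((rec X. b.b.(X + 0)) + 0) → --b--▸ t2
  t2 = (rec X. b.b.(X + 0)) + 0 → --b--▸ t1
Coarsest stable partition (strong bisimilarity classes):
  B0 = {s0, s2}
  B1 = {s1}
  B2 = {t0, t1, t2}
s0 ∈ B0, t0 ∈ B2 → different blocks

NO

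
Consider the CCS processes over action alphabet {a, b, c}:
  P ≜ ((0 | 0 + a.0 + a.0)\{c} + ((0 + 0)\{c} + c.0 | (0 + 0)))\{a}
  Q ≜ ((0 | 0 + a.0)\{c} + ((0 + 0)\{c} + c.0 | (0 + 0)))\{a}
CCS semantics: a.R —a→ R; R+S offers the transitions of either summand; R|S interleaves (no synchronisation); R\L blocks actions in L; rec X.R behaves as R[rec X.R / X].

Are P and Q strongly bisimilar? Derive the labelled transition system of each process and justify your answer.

Reachable graph of P (2 states):
  u0 = ((0 | 0 + a.0 + a.0)\{c} + ((0 + 0)\{c} + c.0 | (0 + 0)))\{a} → —c→ u1
  u1 = (0 | (0 + 0))\{a} → ∅
Reachable graph of Q (2 states):
  v0 = ((0 | 0 + a.0)\{c} + ((0 + 0)\{c} + c.0 | (0 + 0)))\{a} → —c→ v1
  v1 = (0 | (0 + 0))\{a} → ∅
Bisimilarity quotient blocks:
  B0 = {u0, v0}
  B1 = {u1, v1}
u0 ∈ B0, v0 ∈ B0 → same block

P ~ Q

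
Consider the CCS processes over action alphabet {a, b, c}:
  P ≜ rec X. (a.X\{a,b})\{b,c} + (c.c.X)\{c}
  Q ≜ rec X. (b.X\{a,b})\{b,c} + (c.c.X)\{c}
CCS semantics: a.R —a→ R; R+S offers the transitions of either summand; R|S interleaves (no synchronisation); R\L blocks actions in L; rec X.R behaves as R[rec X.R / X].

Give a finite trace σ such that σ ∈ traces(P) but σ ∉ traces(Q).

LTS(P): 2 reachable states
  u0 = rec X. (a.X\{a,b})\{b,c} + (c.c.X)\{c} :: -a-> u1
  u1 = (rec X. (a.X\{a,b})\{b,c} + (c.c.X)\{c})\{a,b}\{b,c} :: ·
LTS(Q): 1 reachable states
  v0 = rec X. (b.X\{a,b})\{b,c} + (c.c.X)\{c} :: ·
Run σ = ⟨a⟩ on P: start {u0}
  step 1 (a): {u1}
  P completes σ.
Run σ = ⟨a⟩ on Q: start {v0}
  step 1 (a): ∅  — Q cannot continue

a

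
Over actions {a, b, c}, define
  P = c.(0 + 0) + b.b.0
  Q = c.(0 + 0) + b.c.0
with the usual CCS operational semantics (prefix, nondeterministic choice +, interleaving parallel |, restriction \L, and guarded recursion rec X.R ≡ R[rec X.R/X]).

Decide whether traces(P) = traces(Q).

Reachable graph of P (4 states):
  s0 = c.(0 + 0) + b.b.0 ⊢ =b=> s1, =c=> s2
  s1 = b.0 ⊢ =b=> s3
  s2 = 0 + 0 ⊢ stopped
  s3 = 0 ⊢ stopped
Reachable graph of Q (4 states):
  t0 = c.(0 + 0) + b.c.0 ⊢ =b=> t1, =c=> t2
  t1 = c.0 ⊢ =c=> t3
  t2 = 0 + 0 ⊢ stopped
  t3 = 0 ⊢ stopped
Executing bb from P (initial set {s0}):
  [1] b ⇒ {s1}
  [2] b ⇒ {s3}
  P completes σ.
Executing bb from Q (initial set {t0}):
  [1] b ⇒ {t1}
  [2] b ⇒ no successor for Q

trace-distinct — witness ⟨bb⟩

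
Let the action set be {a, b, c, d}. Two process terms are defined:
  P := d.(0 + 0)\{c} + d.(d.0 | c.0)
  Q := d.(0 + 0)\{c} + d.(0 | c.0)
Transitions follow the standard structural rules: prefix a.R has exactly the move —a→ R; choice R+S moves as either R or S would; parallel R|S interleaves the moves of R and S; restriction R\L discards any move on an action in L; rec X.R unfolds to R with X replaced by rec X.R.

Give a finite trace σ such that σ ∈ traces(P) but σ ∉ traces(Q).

dd

P's transition system — 6 states:
  s0 = d.(0 + 0)\{c} + d.(d.0 | c.0) has moves --d--▸ s1, --d--▸ s2
  s1 = (0 + 0)\{c} has moves ·
  s2 = d.0 | c.0 has moves --c--▸ s3, --d--▸ s4
  s3 = d.0 | 0 has moves --d--▸ s5
  s4 = 0 | c.0 has moves --c--▸ s5
  s5 = 0 | 0 has moves ·
Q's transition system — 4 states:
  t0 = d.(0 + 0)\{c} + d.(0 | c.0) has moves --d--▸ t1, --d--▸ t2
  t1 = (0 + 0)\{c} has moves ·
  t2 = 0 | c.0 has moves --c--▸ t3
  t3 = 0 | 0 has moves ·
Executing dd from P (initial set {s0}):
  [1] d ⇒ {s1, s2}
  [2] d ⇒ {s4}
  — P admits the full trace.
Executing dd from Q (initial set {t0}):
  [1] d ⇒ {t1, t2}
  [2] d ⇒ ∅  — Q cannot continue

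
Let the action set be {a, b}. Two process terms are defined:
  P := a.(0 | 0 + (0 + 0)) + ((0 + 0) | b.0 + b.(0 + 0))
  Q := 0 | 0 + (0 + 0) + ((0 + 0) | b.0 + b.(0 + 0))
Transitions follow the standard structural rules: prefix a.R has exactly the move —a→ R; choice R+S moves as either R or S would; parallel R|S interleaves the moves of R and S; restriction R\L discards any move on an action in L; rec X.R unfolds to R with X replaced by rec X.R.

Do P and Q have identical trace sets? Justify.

Reachable graph of P (4 states):
  s0 = a.(0 | 0 + (0 + 0)) + ((0 + 0) | b.0 + b.(0 + 0)) | =a=> s1, =b=> s2, =b=> s3
  s1 = 0 | 0 + (0 + 0) | ∅
  s2 = (0 + 0) | 0 | ∅
  s3 = 0 + 0 | ∅
Reachable graph of Q (3 states):
  t0 = 0 | 0 + (0 + 0) + ((0 + 0) | b.0 + b.(0 + 0)) | =b=> t1, =b=> t2
  t1 = (0 + 0) | 0 | ∅
  t2 = 0 + 0 | ∅
Executing a from P (initial set {s0}):
  [1] a ⇒ {s1}
  — P admits the full trace.
Executing a from Q (initial set {t0}):
  [1] a ⇒ ∅ (Q stuck)

trace-distinct — witness ⟨a⟩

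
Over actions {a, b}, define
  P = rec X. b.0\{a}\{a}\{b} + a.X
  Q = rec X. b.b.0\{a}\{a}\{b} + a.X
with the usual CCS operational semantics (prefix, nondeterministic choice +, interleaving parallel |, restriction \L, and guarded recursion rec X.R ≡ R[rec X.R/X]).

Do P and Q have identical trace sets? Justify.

P's transition system — 2 states:
  p0 = rec X. b.0\{a}\{a}\{b} + a.X ⊢ --a--▸ p0, --b--▸ p1
  p1 = 0\{a}\{a}\{b} ⊢ (no moves)
Q's transition system — 3 states:
  q0 = rec X. b.b.0\{a}\{a}\{b} + a.X ⊢ --a--▸ q0, --b--▸ q1
  q1 = b.0\{a}\{a}\{b} ⊢ --b--▸ q2
  q2 = 0\{a}\{a}\{b} ⊢ (no moves)
Executing bb from Q (initial set {q0}):
  step 1 (b): {q1}
  step 2 (b): {q2}
  — Q admits the full trace.
Executing bb from P (initial set {p0}):
  step 1 (b): {p1}
  step 2 (b): ∅ (P stuck)

trace-distinct — witness ⟨bb⟩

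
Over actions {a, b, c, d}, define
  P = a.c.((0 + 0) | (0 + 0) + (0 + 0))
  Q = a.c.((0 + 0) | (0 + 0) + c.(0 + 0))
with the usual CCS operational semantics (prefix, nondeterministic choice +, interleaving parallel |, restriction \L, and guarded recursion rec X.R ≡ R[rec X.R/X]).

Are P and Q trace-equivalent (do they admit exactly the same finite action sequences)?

trace-distinct — witness ⟨acc⟩

LTS(P): 3 reachable states
  p0 = a.c.((0 + 0) | (0 + 0) + (0 + 0)) → —a→ p1
  p1 = c.((0 + 0) | (0 + 0) + (0 + 0)) → —c→ p2
  p2 = (0 + 0) | (0 + 0) + (0 + 0) → deadlocked
LTS(Q): 4 reachable states
  q0 = a.c.((0 + 0) | (0 + 0) + c.(0 + 0)) → —a→ q1
  q1 = c.((0 + 0) | (0 + 0) + c.(0 + 0)) → —c→ q2
  q2 = (0 + 0) | (0 + 0) + c.(0 + 0) → —c→ q3
  q3 = 0 + 0 → deadlocked
Executing acc from Q (initial set {q0}):
  after a @ step 1: {q1}
  after c @ step 2: {q2}
  after c @ step 3: {q3}
  — Q admits the full trace.
Executing acc from P (initial set {p0}):
  after a @ step 1: {p1}
  after c @ step 2: {p2}
  after c @ step 3: ∅ (P stuck)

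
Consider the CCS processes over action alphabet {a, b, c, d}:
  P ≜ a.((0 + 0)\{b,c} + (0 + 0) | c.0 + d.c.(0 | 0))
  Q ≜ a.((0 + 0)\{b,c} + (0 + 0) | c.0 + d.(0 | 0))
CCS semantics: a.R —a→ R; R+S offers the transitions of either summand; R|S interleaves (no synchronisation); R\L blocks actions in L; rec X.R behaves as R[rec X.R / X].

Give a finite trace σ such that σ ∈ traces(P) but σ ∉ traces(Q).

P's transition system — 5 states:
  m0 = a.((0 + 0)\{b,c} + (0 + 0) | c.0 + d.c.(0 | 0)) has moves -a-> m1
  m1 = (0 + 0)\{b,c} + (0 + 0) | c.0 + d.c.(0 | 0) has moves -c-> m2, -d-> m3
  m2 = (0 + 0) | 0 has moves deadlocked
  m3 = c.(0 | 0) has moves -c-> m4
  m4 = 0 | 0 has moves deadlocked
Q's transition system — 4 states:
  n0 = a.((0 + 0)\{b,c} + (0 + 0) | c.0 + d.(0 | 0)) has moves -a-> n1
  n1 = (0 + 0)\{b,c} + (0 + 0) | c.0 + d.(0 | 0) has moves -c-> n2, -d-> n3
  n2 = (0 + 0) | 0 has moves deadlocked
  n3 = 0 | 0 has moves deadlocked
Trace ⟨adc⟩ through P, begin at {m0}:
  step 1 (a): {m1}
  step 2 (d): {m3}
  step 3 (c): {m4}
  P completes σ.
Trace ⟨adc⟩ through Q, begin at {n0}:
  step 1 (a): {n1}
  step 2 (d): {n3}
  step 3 (c): no successor for Q

adc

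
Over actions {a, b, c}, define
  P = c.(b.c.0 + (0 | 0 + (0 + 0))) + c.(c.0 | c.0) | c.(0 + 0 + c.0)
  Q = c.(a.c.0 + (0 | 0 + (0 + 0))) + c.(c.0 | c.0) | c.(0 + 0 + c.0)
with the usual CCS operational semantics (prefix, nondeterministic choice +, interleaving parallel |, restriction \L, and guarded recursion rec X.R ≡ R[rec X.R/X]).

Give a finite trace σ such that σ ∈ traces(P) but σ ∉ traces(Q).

cb

LTS(P): 18 reachable states
  u0 = c.(b.c.0 + (0 | 0 + (0 + 0))) + c.(c.0 | c.0) | c.(0 + 0 + c.0) has moves ··c··> u1, ··c··> u2, ··c··> u3
  u1 = b.c.0 + (0 | 0 + (0 + 0)) has moves ··b··> u4
  u2 = c.(c.0 | c.0) | (0 + 0 + c.0) has moves ··c··> u5, ··c··> u6
  u3 = c.0 | c.0 | c.(0 + 0 + c.0) has moves ··c··> u6, ··c··> u7, ··c··> u8
  u4 = c.0 has moves ··c··> u9
  u5 = c.(c.0 | c.0) | 0 has moves ··c··> u10
  u6 = c.0 | c.0 | (0 + 0 + c.0) has moves ··c··> u10, ··c··> u11, ··c··> u12
  u7 = 0 | c.0 | c.(0 + 0 + c.0) has moves ··c··> u11, ··c··> u13
  u8 = c.0 | 0 | c.(0 + 0 + c.0) has moves ··c··> u12, ··c··> u13
  u9 = 0 has moves ∅
  u10 = c.0 | c.0 | 0 has moves ··c··> u14, ··c··> u15
  u11 = 0 | c.0 | (0 + 0 + c.0) has moves ··c··> u14, ··c··> u16
  u12 = c.0 | 0 | (0 + 0 + c.0) has moves ··c··> u15, ··c··> u16
  u13 = 0 | 0 | c.(0 + 0 + c.0) has moves ··c··> u16
  u14 = 0 | c.0 | 0 has moves ··c··> u17
  u15 = c.0 | 0 | 0 has moves ··c··> u17
  u16 = 0 | 0 | (0 + 0 + c.0) has moves ··c··> u17
  u17 = 0 | 0 | 0 has moves ∅
LTS(Q): 18 reachable states
  v0 = c.(a.c.0 + (0 | 0 + (0 + 0))) + c.(c.0 | c.0) | c.(0 + 0 + c.0) has moves ··c··> v1, ··c··> v2, ··c··> v3
  v1 = a.c.0 + (0 | 0 + (0 + 0)) has moves ··a··> v4
  v2 = c.(c.0 | c.0) | (0 + 0 + c.0) has moves ··c··> v5, ··c··> v6
  v3 = c.0 | c.0 | c.(0 + 0 + c.0) has moves ··c··> v6, ··c··> v7, ··c··> v8
  v4 = c.0 has moves ··c··> v9
  v5 = c.(c.0 | c.0) | 0 has moves ··c··> v10
  v6 = c.0 | c.0 | (0 + 0 + c.0) has moves ··c··> v10, ··c··> v11, ··c··> v12
  v7 = 0 | c.0 | c.(0 + 0 + c.0) has moves ··c··> v11, ··c··> v13
  v8 = c.0 | 0 | c.(0 + 0 + c.0) has moves ··c··> v12, ··c··> v13
  v9 = 0 has moves ∅
  v10 = c.0 | c.0 | 0 has moves ··c··> v14, ··c··> v15
  v11 = 0 | c.0 | (0 + 0 + c.0) has moves ··c··> v14, ··c··> v16
  v12 = c.0 | 0 | (0 + 0 + c.0) has moves ··c··> v15, ··c··> v16
  v13 = 0 | 0 | c.(0 + 0 + c.0) has moves ··c··> v16
  v14 = 0 | c.0 | 0 has moves ··c··> v17
  v15 = c.0 | 0 | 0 has moves ··c··> v17
  v16 = 0 | 0 | (0 + 0 + c.0) has moves ··c··> v17
  v17 = 0 | 0 | 0 has moves ∅
Executing cb from P (initial set {u0}):
  after c @ step 1: {u1, u2, u3}
  after b @ step 2: {u4}
  ✓ P
Executing cb from Q (initial set {v0}):
  after c @ step 1: {v1, v2, v3}
  after b @ step 2: no successor for Q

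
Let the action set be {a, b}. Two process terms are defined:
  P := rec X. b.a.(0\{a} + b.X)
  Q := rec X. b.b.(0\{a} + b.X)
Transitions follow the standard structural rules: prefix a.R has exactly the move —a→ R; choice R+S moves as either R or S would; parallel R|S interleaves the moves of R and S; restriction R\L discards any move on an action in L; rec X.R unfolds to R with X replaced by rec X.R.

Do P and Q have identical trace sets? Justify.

Reachable graph of P (3 states):
  m0 = rec X. b.a.(0\{a} + b.X) has moves --b--▸ m1
  m1 = a.(0\{a} + b.(rec X. b.a.(0\{a} + b.X))) has moves --a--▸ m2
  m2 = 0\{a} + b.(rec X. b.a.(0\{a} + b.X)) has moves --b--▸ m0
Reachable graph of Q (3 states):
  n0 = rec X. b.b.(0\{a} + b.X) has moves --b--▸ n1
  n1 = b.(0\{a} + b.(rec X. b.b.(0\{a} + b.X))) has moves --b--▸ n2
  n2 = 0\{a} + b.(rec X. b.b.(0\{a} + b.X)) has moves --b--▸ n0
Run σ = ⟨ba⟩ on P: start {m0}
  step 1 (b): {m1}
  step 2 (a): {m2}
  ✓ P
Run σ = ⟨ba⟩ on Q: start {n0}
  step 1 (b): {n1}
  step 2 (a): ∅ (Q stuck)

traces(P) ≠ traces(Q) — witness ⟨ba⟩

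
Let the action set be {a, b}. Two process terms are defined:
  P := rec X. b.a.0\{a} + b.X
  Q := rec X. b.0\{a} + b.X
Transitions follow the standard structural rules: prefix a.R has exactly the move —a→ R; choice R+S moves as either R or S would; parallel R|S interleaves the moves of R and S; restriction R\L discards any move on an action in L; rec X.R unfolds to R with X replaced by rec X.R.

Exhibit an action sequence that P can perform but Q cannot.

P's transition system — 3 states:
  m0 = rec X. b.a.0\{a} + b.X :: —b→ m0, —b→ m1
  m1 = a.0\{a} :: —a→ m2
  m2 = 0\{a} :: deadlocked
Q's transition system — 2 states:
  n0 = rec X. b.0\{a} + b.X :: —b→ n0, —b→ n1
  n1 = 0\{a} :: deadlocked
Run σ = ⟨ba⟩ on P: start {m0}
  after b @ step 1: {m0, m1}
  after a @ step 2: {m2}
  ✓ P
Run σ = ⟨ba⟩ on Q: start {n0}
  after b @ step 1: {n0, n1}
  after a @ step 2: ∅ (Q stuck)

ba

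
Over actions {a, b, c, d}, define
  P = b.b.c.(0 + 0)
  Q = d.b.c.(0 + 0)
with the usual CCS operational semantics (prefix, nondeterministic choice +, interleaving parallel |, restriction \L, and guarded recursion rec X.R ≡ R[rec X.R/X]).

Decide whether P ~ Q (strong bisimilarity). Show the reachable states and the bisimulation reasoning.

not bisimilar

LTS(P): 4 reachable states
  m0 = b.b.c.(0 + 0) ⊢ -b-> m1
  m1 = b.c.(0 + 0) ⊢ -b-> m2
  m2 = c.(0 + 0) ⊢ -c-> m3
  m3 = 0 + 0 ⊢ deadlocked
LTS(Q): 4 reachable states
  n0 = d.b.c.(0 + 0) ⊢ -d-> n1
  n1 = b.c.(0 + 0) ⊢ -b-> n2
  n2 = c.(0 + 0) ⊢ -c-> n3
  n3 = 0 + 0 ⊢ deadlocked
Partition-refinement fixed point:
  B0 = {m0}
  B1 = {m1, n1}
  B2 = {m2, n2}
  B3 = {m3, n3}
  B4 = {n0}
m0 ∈ B0, n0 ∈ B4 → different blocks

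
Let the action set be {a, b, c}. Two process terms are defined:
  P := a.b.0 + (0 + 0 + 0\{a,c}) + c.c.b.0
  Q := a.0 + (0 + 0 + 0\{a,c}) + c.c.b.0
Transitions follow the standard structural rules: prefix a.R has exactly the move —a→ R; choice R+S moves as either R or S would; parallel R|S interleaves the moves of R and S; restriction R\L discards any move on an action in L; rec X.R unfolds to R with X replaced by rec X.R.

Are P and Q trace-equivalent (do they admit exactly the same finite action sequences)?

NO — witness ⟨ab⟩

LTS(P): 4 reachable states
  u0 = a.b.0 + (0 + 0 + 0\{a,c}) + c.c.b.0 :: --a--▸ u1, --c--▸ u2
  u1 = b.0 :: --b--▸ u3
  u2 = c.b.0 :: --c--▸ u1
  u3 = 0 :: stopped
LTS(Q): 4 reachable states
  v0 = a.0 + (0 + 0 + 0\{a,c}) + c.c.b.0 :: --a--▸ v1, --c--▸ v2
  v1 = 0 :: stopped
  v2 = c.b.0 :: --c--▸ v3
  v3 = b.0 :: --b--▸ v1
Executing ab from P (initial set {u0}):
  after a @ step 1: {u1}
  after b @ step 2: {u3}
  ✓ P
Executing ab from Q (initial set {v0}):
  after a @ step 1: {v1}
  after b @ step 2: no successor for Q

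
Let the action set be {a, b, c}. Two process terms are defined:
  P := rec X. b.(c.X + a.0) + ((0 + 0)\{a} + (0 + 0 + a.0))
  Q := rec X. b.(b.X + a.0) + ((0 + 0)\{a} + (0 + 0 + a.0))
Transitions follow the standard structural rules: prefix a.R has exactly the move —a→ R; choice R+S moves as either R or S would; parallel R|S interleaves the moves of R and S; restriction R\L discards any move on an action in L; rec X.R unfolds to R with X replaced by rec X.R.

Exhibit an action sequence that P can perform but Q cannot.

bc

P's transition system — 3 states:
  p0 = rec X. b.(c.X + a.0) + ((0 + 0)\{a} + (0 + 0 + a.0)) | =a=> p1, =b=> p2
  p1 = 0 | deadlocked
  p2 = c.(rec X. b.(c.X + a.0) + ((0 + 0)\{a} + (0 + 0 + a.0))) + a.0 | =a=> p1, =c=> p0
Q's transition system — 3 states:
  q0 = rec X. b.(b.X + a.0) + ((0 + 0)\{a} + (0 + 0 + a.0)) | =a=> q1, =b=> q2
  q1 = 0 | deadlocked
  q2 = b.(rec X. b.(b.X + a.0) + ((0 + 0)\{a} + (0 + 0 + a.0))) + a.0 | =a=> q1, =b=> q0
Executing bc from P (initial set {p0}):
  step 1 (b): {p2}
  step 2 (c): {p0}
  — P admits the full trace.
Executing bc from Q (initial set {q0}):
  step 1 (b): {q2}
  step 2 (c): ∅  — Q cannot continue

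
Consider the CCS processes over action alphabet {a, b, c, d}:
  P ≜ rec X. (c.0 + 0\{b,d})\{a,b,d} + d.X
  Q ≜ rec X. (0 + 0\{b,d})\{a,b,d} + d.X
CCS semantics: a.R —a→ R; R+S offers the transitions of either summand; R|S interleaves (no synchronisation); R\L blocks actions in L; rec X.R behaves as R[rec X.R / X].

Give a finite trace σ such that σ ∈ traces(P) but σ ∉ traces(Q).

c

LTS(P): 2 reachable states
  p0 = rec X. (c.0 + 0\{b,d})\{a,b,d} + d.X has moves =c=> p1, =d=> p0
  p1 = 0\{a,b,d} has moves (no moves)
LTS(Q): 1 reachable states
  q0 = rec X. (0 + 0\{b,d})\{a,b,d} + d.X has moves =d=> q0
Executing c from P (initial set {p0}):
  [1] c ⇒ {p1}
  P completes σ.
Executing c from Q (initial set {q0}):
  [1] c ⇒ ∅ (Q stuck)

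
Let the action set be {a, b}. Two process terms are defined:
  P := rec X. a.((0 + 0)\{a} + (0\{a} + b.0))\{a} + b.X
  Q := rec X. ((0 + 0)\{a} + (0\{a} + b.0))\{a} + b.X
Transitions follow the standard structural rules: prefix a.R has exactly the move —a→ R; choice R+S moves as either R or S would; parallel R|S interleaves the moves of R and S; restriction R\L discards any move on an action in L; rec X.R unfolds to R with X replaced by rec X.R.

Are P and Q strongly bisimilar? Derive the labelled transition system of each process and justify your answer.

LTS(P): 3 reachable states
  p0 = rec X. a.((0 + 0)\{a} + (0\{a} + b.0))\{a} + b.X ⊢ —a→ p1, —b→ p0
  p1 = ((0 + 0)\{a} + (0\{a} + b.0))\{a} ⊢ —b→ p2
  p2 = 0\{a} ⊢ deadlocked
LTS(Q): 2 reachable states
  q0 = rec X. ((0 + 0)\{a} + (0\{a} + b.0))\{a} + b.X ⊢ —b→ q0, —b→ q1
  q1 = 0\{a} ⊢ deadlocked
Partition-refinement fixed point:
  B0 = {p0}
  B1 = {p1}
  B2 = {p2, q1}
  B3 = {q0}
p0 ∈ B0, q0 ∈ B3 → different blocks

P ≁ Q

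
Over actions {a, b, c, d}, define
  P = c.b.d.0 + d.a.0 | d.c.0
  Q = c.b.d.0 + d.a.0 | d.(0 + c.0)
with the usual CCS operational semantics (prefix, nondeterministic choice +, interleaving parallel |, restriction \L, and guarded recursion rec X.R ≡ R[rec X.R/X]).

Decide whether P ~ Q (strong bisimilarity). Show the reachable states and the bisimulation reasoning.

P ~ Q

Reachable graph of P (12 states):
  u0 = c.b.d.0 + d.a.0 | d.c.0 :: ··c··> u1, ··d··> u2, ··d··> u3
  u1 = b.d.0 :: ··b··> u4
  u2 = a.0 | d.c.0 :: ··a··> u5, ··d··> u6
  u3 = d.a.0 | c.0 :: ··c··> u7, ··d··> u6
  u4 = d.0 :: ··d··> u8
  u5 = 0 | d.c.0 :: ··d··> u9
  u6 = a.0 | c.0 :: ··a··> u9, ··c··> u10
  u7 = d.a.0 | 0 :: ··d··> u10
  u8 = 0 :: stopped
  u9 = 0 | c.0 :: ··c··> u11
  u10 = a.0 | 0 :: ··a··> u11
  u11 = 0 | 0 :: stopped
Reachable graph of Q (12 states):
  v0 = c.b.d.0 + d.a.0 | d.(0 + c.0) :: ··c··> v1, ··d··> v2, ··d··> v3
  v1 = b.d.0 :: ··b··> v4
  v2 = a.0 | d.(0 + c.0) :: ··a··> v5, ··d··> v6
  v3 = d.a.0 | (0 + c.0) :: ··c··> v7, ··d··> v6
  v4 = d.0 :: ··d··> v8
  v5 = 0 | d.(0 + c.0) :: ··d··> v9
  v6 = a.0 | (0 + c.0) :: ··a··> v9, ··c··> v10
  v7 = d.a.0 | 0 :: ··d··> v10
  v8 = 0 :: stopped
  v9 = 0 | (0 + c.0) :: ··c··> v11
  v10 = a.0 | 0 :: ··a··> v11
  v11 = 0 | 0 :: stopped
Partition-refinement fixed point:
  B0 = {u0, v0}
  B1 = {u1, v1}
  B2 = {u4, v4}
  B3 = {u11, u8, v11, v8}
  B4 = {u2, v2}
  B5 = {u6, v6}
  B6 = {u10, v10}
  B7 = {u9, v9}
  B8 = {u5, v5}
  B9 = {u3, v3}
  B10 = {u7, v7}
u0 ∈ B0, v0 ∈ B0 → same block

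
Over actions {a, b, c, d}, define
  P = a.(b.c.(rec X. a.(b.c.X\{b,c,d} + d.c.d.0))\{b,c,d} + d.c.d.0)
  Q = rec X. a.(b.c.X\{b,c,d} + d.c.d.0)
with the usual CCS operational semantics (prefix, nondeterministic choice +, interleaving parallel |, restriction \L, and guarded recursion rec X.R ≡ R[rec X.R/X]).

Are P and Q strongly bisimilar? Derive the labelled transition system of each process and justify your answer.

LTS(P): 8 reachable states
  s0 = a.(b.c.(rec X. a.(b.c.X\{b,c,d} + d.c.d.0))\{b,c,d} + d.c.d.0) → -a-> s1
  s1 = b.c.(rec X. a.(b.c.X\{b,c,d} + d.c.d.0))\{b,c,d} + d.c.d.0 → -b-> s2, -d-> s3
  s2 = c.(rec X. a.(b.c.X\{b,c,d} + d.c.d.0))\{b,c,d} → -c-> s4
  s3 = c.d.0 → -c-> s5
  s4 = (rec X. a.(b.c.X\{b,c,d} + d.c.d.0))\{b,c,d} → -a-> s6
  s5 = d.0 → -d-> s7
  s6 = (b.c.(rec X. a.(b.c.X\{b,c,d} + d.c.d.0))\{b,c,d} + d.c.d.0)\{b,c,d} → ∅
  s7 = 0 → ∅
LTS(Q): 8 reachable states
  t0 = rec X. a.(b.c.X\{b,c,d} + d.c.d.0) → -a-> t1
  t1 = b.c.(rec X. a.(b.c.X\{b,c,d} + d.c.d.0))\{b,c,d} + d.c.d.0 → -b-> t2, -d-> t3
  t2 = c.(rec X. a.(b.c.X\{b,c,d} + d.c.d.0))\{b,c,d} → -c-> t4
  t3 = c.d.0 → -c-> t5
  t4 = (rec X. a.(b.c.X\{b,c,d} + d.c.d.0))\{b,c,d} → -a-> t6
  t5 = d.0 → -d-> t7
  t6 = (b.c.(rec X. a.(b.c.X\{b,c,d} + d.c.d.0))\{b,c,d} + d.c.d.0)\{b,c,d} → ∅
  t7 = 0 → ∅
Partition-refinement fixed point:
  B0 = {s0, t0}
  B1 = {s1, t1}
  B2 = {s2, t2}
  B3 = {s4, t4}
  B4 = {s6, s7, t6, t7}
  B5 = {s3, t3}
  B6 = {s5, t5}
s0 ∈ B0, t0 ∈ B0 → same block

bisimilar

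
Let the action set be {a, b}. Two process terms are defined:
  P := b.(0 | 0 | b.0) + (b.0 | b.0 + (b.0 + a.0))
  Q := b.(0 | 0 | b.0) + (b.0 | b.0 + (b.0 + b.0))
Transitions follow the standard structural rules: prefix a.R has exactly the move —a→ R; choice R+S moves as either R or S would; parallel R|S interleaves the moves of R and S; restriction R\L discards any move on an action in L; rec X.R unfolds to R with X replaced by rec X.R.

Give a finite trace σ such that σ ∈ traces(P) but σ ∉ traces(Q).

a

P's transition system — 7 states:
  m0 = b.(0 | 0 | b.0) + (b.0 | b.0 + (b.0 + a.0)) has moves -a-> m1, -b-> m1, -b-> m2, -b-> m3, -b-> m4
  m1 = 0 has moves stopped
  m2 = 0 | 0 | b.0 has moves -b-> m5
  m3 = 0 | b.0 has moves -b-> m6
  m4 = b.0 | 0 has moves -b-> m6
  m5 = 0 | 0 | 0 has moves stopped
  m6 = 0 | 0 has moves stopped
Q's transition system — 7 states:
  n0 = b.(0 | 0 | b.0) + (b.0 | b.0 + (b.0 + b.0)) has moves -b-> n1, -b-> n2, -b-> n3, -b-> n4
  n1 = 0 has moves stopped
  n2 = 0 | 0 | b.0 has moves -b-> n5
  n3 = 0 | b.0 has moves -b-> n6
  n4 = b.0 | 0 has moves -b-> n6
  n5 = 0 | 0 | 0 has moves stopped
  n6 = 0 | 0 has moves stopped
Run σ = ⟨a⟩ on P: start {m0}
  step 1 (a): {m1}
  P completes σ.
Run σ = ⟨a⟩ on Q: start {n0}
  step 1 (a): ∅  — Q cannot continue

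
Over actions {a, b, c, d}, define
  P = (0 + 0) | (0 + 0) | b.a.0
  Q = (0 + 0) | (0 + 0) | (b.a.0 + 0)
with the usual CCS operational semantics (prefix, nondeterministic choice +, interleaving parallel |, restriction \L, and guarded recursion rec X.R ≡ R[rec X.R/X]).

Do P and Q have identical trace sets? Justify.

Reachable graph of P (3 states):
  s0 = (0 + 0) | (0 + 0) | b.a.0 | —b→ s1
  s1 = (0 + 0) | (0 + 0) | a.0 | —a→ s2
  s2 = (0 + 0) | (0 + 0) | 0 | deadlocked
Reachable graph of Q (3 states):
  t0 = (0 + 0) | (0 + 0) | (b.a.0 + 0) | —b→ t1
  t1 = (0 + 0) | (0 + 0) | a.0 | —a→ t2
  t2 = (0 + 0) | (0 + 0) | 0 | deadlocked
Bisimilarity quotient blocks:
  B0 = {s0, t0}
  B1 = {s1, t1}
  B2 = {s2, t2}
s0 ∈ B0, t0 ∈ B0 → same block
Bisimilar ⇒ trace-equivalent.

traces(P) = traces(Q)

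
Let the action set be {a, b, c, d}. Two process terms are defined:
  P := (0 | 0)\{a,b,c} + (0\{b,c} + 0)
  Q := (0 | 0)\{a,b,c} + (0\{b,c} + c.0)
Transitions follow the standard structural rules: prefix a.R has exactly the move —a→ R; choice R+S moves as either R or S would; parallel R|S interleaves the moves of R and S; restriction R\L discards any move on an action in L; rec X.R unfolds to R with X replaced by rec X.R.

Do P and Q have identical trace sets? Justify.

LTS(P): 1 reachable states
  u0 = (0 | 0)\{a,b,c} + (0\{b,c} + 0) → stopped
LTS(Q): 2 reachable states
  v0 = (0 | 0)\{a,b,c} + (0\{b,c} + c.0) → =c=> v1
  v1 = 0 → stopped
Run σ = ⟨c⟩ on Q: start {v0}
  after c @ step 1: {v1}
  Q completes σ.
Run σ = ⟨c⟩ on P: start {u0}
  after c @ step 1: ∅  — P cannot continue

traces(P) ≠ traces(Q) — witness ⟨c⟩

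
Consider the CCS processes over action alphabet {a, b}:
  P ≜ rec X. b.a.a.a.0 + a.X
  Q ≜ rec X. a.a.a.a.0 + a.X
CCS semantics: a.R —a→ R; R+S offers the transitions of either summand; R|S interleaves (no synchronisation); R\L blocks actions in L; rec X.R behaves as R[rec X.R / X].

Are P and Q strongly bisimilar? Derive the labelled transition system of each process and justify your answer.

P ≁ Q

LTS(P): 5 reachable states
  s0 = rec X. b.a.a.a.0 + a.X → -a-> s0, -b-> s1
  s1 = a.a.a.0 → -a-> s2
  s2 = a.a.0 → -a-> s3
  s3 = a.0 → -a-> s4
  s4 = 0 → (no moves)
LTS(Q): 5 reachable states
  t0 = rec X. a.a.a.a.0 + a.X → -a-> t0, -a-> t1
  t1 = a.a.a.0 → -a-> t2
  t2 = a.a.0 → -a-> t3
  t3 = a.0 → -a-> t4
  t4 = 0 → (no moves)
Bisimilarity quotient blocks:
  B0 = {s0}
  B1 = {s1, t1}
  B2 = {s2, t2}
  B3 = {s3, t3}
  B4 = {s4, t4}
  B5 = {t0}
s0 ∈ B0, t0 ∈ B5 → different blocks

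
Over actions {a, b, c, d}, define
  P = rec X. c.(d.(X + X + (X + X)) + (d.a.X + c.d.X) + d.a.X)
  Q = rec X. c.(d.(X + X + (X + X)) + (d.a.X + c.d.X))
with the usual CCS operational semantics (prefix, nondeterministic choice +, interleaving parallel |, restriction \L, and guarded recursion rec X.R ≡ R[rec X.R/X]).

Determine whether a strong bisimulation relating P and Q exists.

P's transition system — 5 states:
  p0 = rec X. c.(d.(X + X + (X + X)) + (d.a.X + c.d.X) + d.a.X) has moves --c--▸ p1
  p1 = d.((rec X. c.(d.(X + X + (X + X)) + (d.a.X + c.d.X) + d.a.X)) + (rec X. c.(d.(X + X + (X + X)) + (d.a.X + c.d.X) + d.a.X)) + ((rec X. c.(d.(X + X + (X + X)) + (d.a.X + c.d.X) + d.a.X)) + (rec X. c.(d.(X + X + (X + X)) + (d.a.X + c.d.X) + d.a.X)))) + (d.a.(rec X. c.(d.(X + X + (X + X)) + (d.a.X + c.d.X) + d.a.X)) + c.d.(rec X. c.(d.(X + X + (X + X)) + (d.a.X + c.d.X) + d.a.X))) + d.a.(rec X. c.(d.(X + X + (X + X)) + (d.a.X + c.d.X) + d.a.X)) has moves --c--▸ p2, --d--▸ p3, --d--▸ p4
  p2 = d.(rec X. c.(d.(X + X + (X + X)) + (d.a.X + c.d.X) + d.a.X)) has moves --d--▸ p0
  p3 = (rec X. c.(d.(X + X + (X + X)) + (d.a.X + c.d.X) + d.a.X)) + (rec X. c.(d.(X + X + (X + X)) + (d.a.X + c.d.X) + d.a.X)) + ((rec X. c.(d.(X + X + (X + X)) + (d.a.X + c.d.X) + d.a.X)) + (rec X. c.(d.(X + X + (X + X)) + (d.a.X + c.d.X) + d.a.X))) has moves --c--▸ p1
  p4 = a.(rec X. c.(d.(X + X + (X + X)) + (d.a.X + c.d.X) + d.a.X)) has moves --a--▸ p0
Q's transition system — 5 states:
  q0 = rec X. c.(d.(X + X + (X + X)) + (d.a.X + c.d.X)) has moves --c--▸ q1
  q1 = d.((rec X. c.(d.(X + X + (X + X)) + (d.a.X + c.d.X))) + (rec X. c.(d.(X + X + (X + X)) + (d.a.X + c.d.X))) + ((rec X. c.(d.(X + X + (X + X)) + (d.a.X + c.d.X))) + (rec X. c.(d.(X + X + (X + X)) + (d.a.X + c.d.X))))) + (d.a.(rec X. c.(d.(X + X + (X + X)) + (d.a.X + c.d.X))) + c.d.(rec X. c.(d.(X + X + (X + X)) + (d.a.X + c.d.X)))) has moves --c--▸ q2, --d--▸ q3, --d--▸ q4
  q2 = d.(rec X. c.(d.(X + X + (X + X)) + (d.a.X + c.d.X))) has moves --d--▸ q0
  q3 = (rec X. c.(d.(X + X + (X + X)) + (d.a.X + c.d.X))) + (rec X. c.(d.(X + X + (X + X)) + (d.a.X + c.d.X))) + ((rec X. c.(d.(X + X + (X + X)) + (d.a.X + c.d.X))) + (rec X. c.(d.(X + X + (X + X)) + (d.a.X + c.d.X)))) has moves --c--▸ q1
  q4 = a.(rec X. c.(d.(X + X + (X + X)) + (d.a.X + c.d.X))) has moves --a--▸ q0
Coarsest stable partition (strong bisimilarity classes):
  B0 = {p0, p3, q0, q3}
  B1 = {p1, q1}
  B2 = {p2, q2}
  B3 = {p4, q4}
p0 ∈ B0, q0 ∈ B0 → same block

P ~ Q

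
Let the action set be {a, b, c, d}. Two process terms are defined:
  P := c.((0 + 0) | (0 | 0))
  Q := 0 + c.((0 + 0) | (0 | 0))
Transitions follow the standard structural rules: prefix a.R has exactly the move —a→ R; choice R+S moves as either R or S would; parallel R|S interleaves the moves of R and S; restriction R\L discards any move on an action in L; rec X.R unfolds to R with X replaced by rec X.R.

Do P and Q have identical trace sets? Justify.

P's transition system — 2 states:
  u0 = c.((0 + 0) | (0 | 0)) has moves --c--▸ u1
  u1 = (0 + 0) | (0 | 0) has moves stopped
Q's transition system — 2 states:
  v0 = 0 + c.((0 + 0) | (0 | 0)) has moves --c--▸ v1
  v1 = (0 + 0) | (0 | 0) has moves stopped
Bisimilarity quotient blocks:
  B0 = {u0, v0}
  B1 = {u1, v1}
u0 ∈ B0, v0 ∈ B0 → same block
Bisimilar ⇒ trace-equivalent.

traces(P) = traces(Q)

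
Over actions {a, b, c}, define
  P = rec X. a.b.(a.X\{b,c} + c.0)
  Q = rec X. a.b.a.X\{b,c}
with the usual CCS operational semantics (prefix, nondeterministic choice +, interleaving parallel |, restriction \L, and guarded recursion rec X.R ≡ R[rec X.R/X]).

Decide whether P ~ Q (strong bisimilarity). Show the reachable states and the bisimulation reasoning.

Reachable graph of P (6 states):
  s0 = rec X. a.b.(a.X\{b,c} + c.0) | -a-> s1
  s1 = b.(a.(rec X. a.b.(a.X\{b,c} + c.0))\{b,c} + c.0) | -b-> s2
  s2 = a.(rec X. a.b.(a.X\{b,c} + c.0))\{b,c} + c.0 | -a-> s3, -c-> s4
  s3 = (rec X. a.b.(a.X\{b,c} + c.0))\{b,c} | -a-> s5
  s4 = 0 | ∅
  s5 = (b.(a.(rec X. a.b.(a.X\{b,c} + c.0))\{b,c} + c.0))\{b,c} | ∅
Reachable graph of Q (5 states):
  t0 = rec X. a.b.a.X\{b,c} | -a-> t1
  t1 = b.a.(rec X. a.b.a.X\{b,c})\{b,c} | -b-> t2
  t2 = a.(rec X. a.b.a.X\{b,c})\{b,c} | -a-> t3
  t3 = (rec X. a.b.a.X\{b,c})\{b,c} | -a-> t4
  t4 = (b.a.(rec X. a.b.a.X\{b,c})\{b,c})\{b,c} | ∅
Partition-refinement fixed point:
  B0 = {s0}
  B1 = {s1}
  B2 = {s2}
  B3 = {s3, t3}
  B4 = {s4, s5, t4}
  B5 = {t0}
  B6 = {t1}
  B7 = {t2}
s0 ∈ B0, t0 ∈ B5 → different blocks

P ≁ Q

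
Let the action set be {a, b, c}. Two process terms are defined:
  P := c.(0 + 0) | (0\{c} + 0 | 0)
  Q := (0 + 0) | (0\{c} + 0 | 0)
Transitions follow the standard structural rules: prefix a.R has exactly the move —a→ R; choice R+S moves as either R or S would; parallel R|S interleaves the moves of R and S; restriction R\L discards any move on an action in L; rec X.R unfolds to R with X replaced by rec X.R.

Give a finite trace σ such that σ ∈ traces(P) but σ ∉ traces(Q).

LTS(P): 2 reachable states
  u0 = c.(0 + 0) | (0\{c} + 0 | 0) :: —c→ u1
  u1 = (0 + 0) | (0\{c} + 0 | 0) :: deadlocked
LTS(Q): 1 reachable states
  v0 = (0 + 0) | (0\{c} + 0 | 0) :: deadlocked
Run σ = ⟨c⟩ on P: start {u0}
  [1] c ⇒ {u1}
  ✓ P
Run σ = ⟨c⟩ on Q: start {v0}
  [1] c ⇒ ∅ (Q stuck)

c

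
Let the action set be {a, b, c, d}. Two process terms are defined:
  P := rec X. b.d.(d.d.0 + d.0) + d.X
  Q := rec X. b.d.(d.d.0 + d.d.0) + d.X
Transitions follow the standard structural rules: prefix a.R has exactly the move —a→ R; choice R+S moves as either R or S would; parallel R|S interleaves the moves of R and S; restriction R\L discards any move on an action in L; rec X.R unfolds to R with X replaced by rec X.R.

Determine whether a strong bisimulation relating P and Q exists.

P ≁ Q

Reachable graph of P (5 states):
  p0 = rec X. b.d.(d.d.0 + d.0) + d.X :: --b--▸ p1, --d--▸ p0
  p1 = d.(d.d.0 + d.0) :: --d--▸ p2
  p2 = d.d.0 + d.0 :: --d--▸ p3, --d--▸ p4
  p3 = 0 :: deadlocked
  p4 = d.0 :: --d--▸ p3
Reachable graph of Q (5 states):
  q0 = rec X. b.d.(d.d.0 + d.d.0) + d.X :: --b--▸ q1, --d--▸ q0
  q1 = d.(d.d.0 + d.d.0) :: --d--▸ q2
  q2 = d.d.0 + d.d.0 :: --d--▸ q3
  q3 = d.0 :: --d--▸ q4
  q4 = 0 :: deadlocked
Coarsest stable partition (strong bisimilarity classes):
  B0 = {p0}
  B1 = {p1}
  B2 = {p2}
  B3 = {p4, q3}
  B4 = {p3, q4}
  B5 = {q0}
  B6 = {q1}
  B7 = {q2}
p0 ∈ B0, q0 ∈ B5 → different blocks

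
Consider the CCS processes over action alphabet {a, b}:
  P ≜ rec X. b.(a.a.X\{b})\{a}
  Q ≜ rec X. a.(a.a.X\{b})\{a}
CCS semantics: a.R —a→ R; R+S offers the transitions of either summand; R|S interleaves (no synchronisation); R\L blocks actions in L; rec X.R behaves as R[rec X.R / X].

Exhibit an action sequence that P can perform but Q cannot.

Reachable graph of P (2 states):
  p0 = rec X. b.(a.a.X\{b})\{a} :: ··b··> p1
  p1 = (a.a.(rec X. b.(a.a.X\{b})\{a})\{b})\{a} :: deadlocked
Reachable graph of Q (2 states):
  q0 = rec X. a.(a.a.X\{b})\{a} :: ··a··> q1
  q1 = (a.a.(rec X. a.(a.a.X\{b})\{a})\{b})\{a} :: deadlocked
Run σ = ⟨b⟩ on P: start {p0}
  after b @ step 1: {p1}
  ✓ P
Run σ = ⟨b⟩ on Q: start {q0}
  after b @ step 1: no successor for Q

b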